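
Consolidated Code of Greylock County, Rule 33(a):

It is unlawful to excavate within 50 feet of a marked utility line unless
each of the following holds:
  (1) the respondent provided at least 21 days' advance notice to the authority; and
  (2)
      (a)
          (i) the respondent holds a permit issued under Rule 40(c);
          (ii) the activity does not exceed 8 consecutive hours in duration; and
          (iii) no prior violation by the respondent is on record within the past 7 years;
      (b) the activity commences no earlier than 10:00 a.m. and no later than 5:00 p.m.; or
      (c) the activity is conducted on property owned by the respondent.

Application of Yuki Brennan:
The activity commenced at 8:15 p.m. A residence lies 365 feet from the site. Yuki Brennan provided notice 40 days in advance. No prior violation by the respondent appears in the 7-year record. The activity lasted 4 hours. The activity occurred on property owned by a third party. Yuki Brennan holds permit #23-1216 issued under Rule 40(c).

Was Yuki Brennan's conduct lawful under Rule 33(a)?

(1) ≥21 days' notice — holds.
(i) holds permit — holds.
(ii) ≤ 8 hrs duration — met.
(iii) no prior violation — satisfied.
(a) = T AND T AND T = true.
(b) start within hours — fails.
(c) own property — not met.
(2) = T OR F OR F = true.
So Overall is satisfied (T AND T).

Yes — lawful.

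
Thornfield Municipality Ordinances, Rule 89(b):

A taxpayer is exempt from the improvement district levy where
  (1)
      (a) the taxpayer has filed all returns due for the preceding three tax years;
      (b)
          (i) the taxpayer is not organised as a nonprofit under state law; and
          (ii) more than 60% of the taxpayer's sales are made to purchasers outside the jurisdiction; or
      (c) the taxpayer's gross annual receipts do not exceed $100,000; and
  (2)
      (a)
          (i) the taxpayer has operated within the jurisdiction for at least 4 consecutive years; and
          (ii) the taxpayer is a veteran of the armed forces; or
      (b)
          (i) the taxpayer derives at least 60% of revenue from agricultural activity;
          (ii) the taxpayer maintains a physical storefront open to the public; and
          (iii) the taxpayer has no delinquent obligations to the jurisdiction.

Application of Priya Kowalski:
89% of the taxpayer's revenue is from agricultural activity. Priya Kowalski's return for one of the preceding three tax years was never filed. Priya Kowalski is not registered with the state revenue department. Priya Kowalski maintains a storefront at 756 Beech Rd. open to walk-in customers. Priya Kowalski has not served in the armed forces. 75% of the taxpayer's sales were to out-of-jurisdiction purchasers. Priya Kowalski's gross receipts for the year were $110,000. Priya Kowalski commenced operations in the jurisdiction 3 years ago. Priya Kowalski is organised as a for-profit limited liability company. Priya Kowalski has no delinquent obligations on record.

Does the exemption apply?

Yes — exempt.

(a) returns current — not satisfied.
(i) not (nonprofit) — met.
(ii) >60% out-of-jur. sales — met.
So (b) is satisfied (T AND T).
(c) receipts ≤ $100,000 — not satisfied.
So (1) is satisfied (F OR T OR F).
(i) ≥ 4 yrs in jurisdiction — not satisfied.
(ii) veteran — not satisfied.
(a) = F AND F = false.
(i) ≥60% agricultural — met.
(ii) has storefront — holds.
(iii) no delinquency — met.
So (b) is satisfied (T AND T AND T).
(2): F OR T → true.
Overall: T AND T → true.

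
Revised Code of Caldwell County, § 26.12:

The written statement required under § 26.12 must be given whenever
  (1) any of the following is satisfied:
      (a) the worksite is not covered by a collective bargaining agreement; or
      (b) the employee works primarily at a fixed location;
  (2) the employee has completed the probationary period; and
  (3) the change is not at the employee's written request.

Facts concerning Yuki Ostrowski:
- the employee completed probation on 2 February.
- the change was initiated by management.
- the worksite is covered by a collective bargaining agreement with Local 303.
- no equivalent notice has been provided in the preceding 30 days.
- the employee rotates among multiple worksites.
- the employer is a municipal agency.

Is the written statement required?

No — not required.

(a) no CBA — not satisfied.
(b) fixed location — not satisfied.
So (1) is not satisfied (F OR F).
(2) past probation — holds.
(3) not employee-requested — holds.
So Overall is not satisfied (F AND T AND T).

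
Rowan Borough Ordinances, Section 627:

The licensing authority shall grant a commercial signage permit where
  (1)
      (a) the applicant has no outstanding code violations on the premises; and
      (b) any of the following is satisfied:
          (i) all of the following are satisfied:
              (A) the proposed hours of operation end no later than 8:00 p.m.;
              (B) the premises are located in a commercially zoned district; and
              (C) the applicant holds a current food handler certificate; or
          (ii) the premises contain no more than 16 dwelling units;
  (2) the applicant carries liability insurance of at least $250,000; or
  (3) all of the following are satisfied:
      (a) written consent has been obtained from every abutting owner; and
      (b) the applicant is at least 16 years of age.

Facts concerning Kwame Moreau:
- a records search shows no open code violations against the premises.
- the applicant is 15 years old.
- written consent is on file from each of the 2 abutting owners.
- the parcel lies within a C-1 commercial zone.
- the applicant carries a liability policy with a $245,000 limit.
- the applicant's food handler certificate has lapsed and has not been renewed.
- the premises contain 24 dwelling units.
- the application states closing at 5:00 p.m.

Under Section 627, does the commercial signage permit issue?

(a) no code violations — met.
(A) closes by 8 p.m. — holds.
(B) commercially zoned — satisfied.
(C) food handler cert. — not met.
So (i) is not satisfied (T AND T AND F).
(ii) ≤ 16 units — fails.
(b): F OR F → false.
So (1) is not satisfied (T AND F).
(2) insurance ≥ $250,000 — not satisfied.
(a) all abutters consent — satisfied.
(b) age ≥ 16 — fails.
(3): T AND F → false.
So Overall is not satisfied (F OR F OR F).

No — denied.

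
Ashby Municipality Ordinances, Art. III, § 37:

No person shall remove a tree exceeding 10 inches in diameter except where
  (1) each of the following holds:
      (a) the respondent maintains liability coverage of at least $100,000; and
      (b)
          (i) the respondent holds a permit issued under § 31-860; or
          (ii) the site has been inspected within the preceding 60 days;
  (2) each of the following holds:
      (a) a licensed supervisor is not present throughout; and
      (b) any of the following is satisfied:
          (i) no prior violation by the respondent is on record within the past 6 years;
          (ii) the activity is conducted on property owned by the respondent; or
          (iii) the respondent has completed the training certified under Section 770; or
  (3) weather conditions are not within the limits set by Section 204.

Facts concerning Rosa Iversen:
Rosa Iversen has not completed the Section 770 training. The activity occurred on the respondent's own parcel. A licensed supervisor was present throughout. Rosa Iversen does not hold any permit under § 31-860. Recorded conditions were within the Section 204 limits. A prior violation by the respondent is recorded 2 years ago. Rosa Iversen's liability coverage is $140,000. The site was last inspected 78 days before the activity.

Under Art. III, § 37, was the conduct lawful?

No — unlawful.

(a) coverage ≥ $100,000 — holds.
(i) holds permit — fails.
(ii) site inspected — not satisfied.
So (b) is not satisfied (F OR F).
(1): T AND F → false.
(a) not (supervisor present) — not satisfied.
(i) no prior violation — not satisfied.
(ii) own property — met.
(iii) training certified — not met.
(b) = F OR T OR F = true.
(2) = F AND T = false.
(3) not (weather ok) — not met.
Overall: F OR F OR F → false.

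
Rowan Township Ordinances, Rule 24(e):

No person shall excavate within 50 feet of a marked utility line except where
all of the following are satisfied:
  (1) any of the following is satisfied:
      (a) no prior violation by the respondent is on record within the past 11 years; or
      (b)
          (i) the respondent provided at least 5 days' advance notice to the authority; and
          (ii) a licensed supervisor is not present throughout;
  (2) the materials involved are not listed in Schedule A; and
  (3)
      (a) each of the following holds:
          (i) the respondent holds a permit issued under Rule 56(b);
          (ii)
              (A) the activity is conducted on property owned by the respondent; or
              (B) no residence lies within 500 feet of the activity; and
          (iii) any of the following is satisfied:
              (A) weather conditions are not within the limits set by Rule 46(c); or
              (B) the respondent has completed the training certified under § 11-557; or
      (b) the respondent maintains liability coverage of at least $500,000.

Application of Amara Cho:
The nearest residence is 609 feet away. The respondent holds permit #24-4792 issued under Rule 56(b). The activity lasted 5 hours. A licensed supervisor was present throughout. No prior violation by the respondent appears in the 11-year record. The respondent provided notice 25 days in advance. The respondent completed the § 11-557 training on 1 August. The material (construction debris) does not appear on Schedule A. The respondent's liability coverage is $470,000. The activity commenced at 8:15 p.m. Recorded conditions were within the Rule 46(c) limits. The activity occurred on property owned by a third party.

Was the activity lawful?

Yes — lawful.

(a) no prior violation — holds.
(i) ≥5 days' notice — satisfied.
(ii) not (supervisor present) — fails.
(b): T AND F → false.
(1) = T OR F = true.
(2) not (Schedule A material) — met.
(i) holds permit — holds.
(A) own property — fails.
(B) no residence in 500 ft — met.
So (ii) is satisfied (F OR T).
(A) not (weather ok) — not satisfied.
(B) training certified — met.
So (iii) is satisfied (F OR T).
(a) = T AND T AND T = true.
(b) coverage ≥ $500,000 — fails.
So (3) is satisfied (T OR F).
So Overall is satisfied (T AND T AND T).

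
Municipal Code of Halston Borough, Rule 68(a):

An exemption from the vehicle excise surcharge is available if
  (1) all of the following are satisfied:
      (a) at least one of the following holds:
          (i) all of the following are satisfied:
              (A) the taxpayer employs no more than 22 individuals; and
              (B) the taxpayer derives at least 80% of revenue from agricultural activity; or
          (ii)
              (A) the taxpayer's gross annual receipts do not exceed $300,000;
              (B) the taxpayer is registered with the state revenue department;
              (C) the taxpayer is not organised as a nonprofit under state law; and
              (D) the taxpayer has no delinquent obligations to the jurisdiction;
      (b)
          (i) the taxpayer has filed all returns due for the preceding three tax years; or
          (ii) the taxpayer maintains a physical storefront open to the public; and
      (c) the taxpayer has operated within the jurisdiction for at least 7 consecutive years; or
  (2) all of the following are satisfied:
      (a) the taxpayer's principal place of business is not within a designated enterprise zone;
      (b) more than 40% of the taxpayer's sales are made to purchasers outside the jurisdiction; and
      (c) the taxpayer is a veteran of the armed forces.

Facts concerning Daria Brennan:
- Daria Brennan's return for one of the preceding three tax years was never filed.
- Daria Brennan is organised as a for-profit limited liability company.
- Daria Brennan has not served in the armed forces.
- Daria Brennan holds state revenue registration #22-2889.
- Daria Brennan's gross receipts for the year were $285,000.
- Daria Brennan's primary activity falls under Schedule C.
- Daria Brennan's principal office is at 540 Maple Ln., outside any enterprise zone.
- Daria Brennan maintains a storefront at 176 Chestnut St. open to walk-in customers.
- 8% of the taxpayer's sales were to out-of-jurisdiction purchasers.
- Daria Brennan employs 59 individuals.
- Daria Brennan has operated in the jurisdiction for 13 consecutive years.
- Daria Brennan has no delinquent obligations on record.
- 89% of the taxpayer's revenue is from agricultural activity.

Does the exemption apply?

Yes — exempt.

(A) ≤ 22 employees — not satisfied.
(B) ≥80% agricultural — holds.
(i) = F AND T = false.
(A) receipts ≤ $300,000 — met.
(B) state-registered — holds.
(C) not (nonprofit) — holds.
(D) no delinquency — satisfied.
So (ii) is satisfied (T AND T AND T AND T).
(a) = F OR T = true.
(i) returns current — not satisfied.
(ii) has storefront — met.
(b): F OR T → true.
(c) ≥ 7 yrs in jurisdiction — holds.
(1): T AND T AND T → true.
(a) not (in enterprise zone) — satisfied.
(b) >40% out-of-jur. sales — not met.
(c) veteran — not satisfied.
(2) = T AND F AND F = false.
Overall: T OR F → true.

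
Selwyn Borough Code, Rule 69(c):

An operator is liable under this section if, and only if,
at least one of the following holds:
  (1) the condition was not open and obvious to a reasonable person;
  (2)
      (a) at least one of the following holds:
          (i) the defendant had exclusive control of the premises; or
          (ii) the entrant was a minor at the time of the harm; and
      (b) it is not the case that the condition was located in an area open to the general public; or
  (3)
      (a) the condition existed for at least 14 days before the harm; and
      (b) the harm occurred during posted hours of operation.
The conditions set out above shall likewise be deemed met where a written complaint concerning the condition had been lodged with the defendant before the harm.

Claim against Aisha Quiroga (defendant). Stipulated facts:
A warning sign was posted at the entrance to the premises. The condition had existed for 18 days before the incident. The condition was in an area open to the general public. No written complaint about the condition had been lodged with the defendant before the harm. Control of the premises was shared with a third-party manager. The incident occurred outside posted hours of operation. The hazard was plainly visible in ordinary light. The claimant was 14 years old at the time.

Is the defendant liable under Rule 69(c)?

(1) not open/obvious — not satisfied.
(i) exclusive control — not met.
(ii) entrant a minor — satisfied.
So (a) is satisfied (F OR T).
(b) not (public area) — fails.
(2) = T AND F = false.
(a) condition ≥14 days old — met.
(b) during posted hours — fails.
(3) = T AND F = false.
Overall = F OR F OR F = false.
Exception (complaint lodged) — not satisfied.
Result: main false OR exception false → false.

No — not liable.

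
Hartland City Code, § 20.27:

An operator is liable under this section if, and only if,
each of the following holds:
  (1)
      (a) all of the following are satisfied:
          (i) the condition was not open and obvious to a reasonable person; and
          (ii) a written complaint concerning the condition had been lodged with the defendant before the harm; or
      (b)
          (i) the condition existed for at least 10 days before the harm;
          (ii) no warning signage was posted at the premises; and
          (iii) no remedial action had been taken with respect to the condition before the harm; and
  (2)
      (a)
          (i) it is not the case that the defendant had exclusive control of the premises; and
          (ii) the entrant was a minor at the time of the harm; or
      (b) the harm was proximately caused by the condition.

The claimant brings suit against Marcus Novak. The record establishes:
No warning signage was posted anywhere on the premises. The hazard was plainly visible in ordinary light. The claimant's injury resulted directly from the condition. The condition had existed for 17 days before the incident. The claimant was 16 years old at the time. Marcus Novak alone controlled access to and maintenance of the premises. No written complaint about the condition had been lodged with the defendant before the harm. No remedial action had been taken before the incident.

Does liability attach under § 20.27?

(i) not open/obvious — fails.
(ii) complaint lodged — not met.
(a): F AND F → false.
(i) condition ≥10 days old — holds.
(ii) no signage posted — met.
(iii) no remedial action — holds.
(b) = T AND T AND T = true.
So (1) is satisfied (F OR T).
(i) not (exclusive control) — not met.
(ii) entrant a minor — satisfied.
(a): F AND T → false.
(b) proximate cause — holds.
So (2) is satisfied (F OR T).
Overall = T AND T = true.

Yes — liable.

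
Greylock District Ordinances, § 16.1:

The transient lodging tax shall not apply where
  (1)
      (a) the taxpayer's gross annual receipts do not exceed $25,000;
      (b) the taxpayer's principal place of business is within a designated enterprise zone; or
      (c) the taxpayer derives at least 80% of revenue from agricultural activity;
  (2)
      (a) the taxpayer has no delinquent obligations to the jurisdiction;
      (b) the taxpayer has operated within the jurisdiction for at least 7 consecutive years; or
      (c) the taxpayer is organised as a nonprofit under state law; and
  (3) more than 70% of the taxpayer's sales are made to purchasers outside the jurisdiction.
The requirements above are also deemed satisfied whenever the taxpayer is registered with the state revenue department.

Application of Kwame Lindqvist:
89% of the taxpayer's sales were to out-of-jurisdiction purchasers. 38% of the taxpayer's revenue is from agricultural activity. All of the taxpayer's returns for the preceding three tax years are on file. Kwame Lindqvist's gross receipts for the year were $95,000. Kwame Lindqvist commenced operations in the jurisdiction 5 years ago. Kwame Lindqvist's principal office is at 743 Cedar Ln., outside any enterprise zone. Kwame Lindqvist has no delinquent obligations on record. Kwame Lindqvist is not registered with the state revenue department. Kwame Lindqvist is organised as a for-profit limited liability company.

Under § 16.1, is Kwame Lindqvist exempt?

(a) receipts ≤ $25,000 — fails.
(b) in enterprise zone — fails.
(c) ≥80% agricultural — not met.
(1) = F OR F OR F = false.
(a) no delinquency — satisfied.
(b) ≥ 7 yrs in jurisdiction — not satisfied.
(c) nonprofit — fails.
(2) = T OR F OR F = true.
(3) >70% out-of-jur. sales — holds.
Overall: F AND T AND T → false.
Exception (state-registered) — not satisfied.
Result: main false OR exception false → false.

No — not exempt.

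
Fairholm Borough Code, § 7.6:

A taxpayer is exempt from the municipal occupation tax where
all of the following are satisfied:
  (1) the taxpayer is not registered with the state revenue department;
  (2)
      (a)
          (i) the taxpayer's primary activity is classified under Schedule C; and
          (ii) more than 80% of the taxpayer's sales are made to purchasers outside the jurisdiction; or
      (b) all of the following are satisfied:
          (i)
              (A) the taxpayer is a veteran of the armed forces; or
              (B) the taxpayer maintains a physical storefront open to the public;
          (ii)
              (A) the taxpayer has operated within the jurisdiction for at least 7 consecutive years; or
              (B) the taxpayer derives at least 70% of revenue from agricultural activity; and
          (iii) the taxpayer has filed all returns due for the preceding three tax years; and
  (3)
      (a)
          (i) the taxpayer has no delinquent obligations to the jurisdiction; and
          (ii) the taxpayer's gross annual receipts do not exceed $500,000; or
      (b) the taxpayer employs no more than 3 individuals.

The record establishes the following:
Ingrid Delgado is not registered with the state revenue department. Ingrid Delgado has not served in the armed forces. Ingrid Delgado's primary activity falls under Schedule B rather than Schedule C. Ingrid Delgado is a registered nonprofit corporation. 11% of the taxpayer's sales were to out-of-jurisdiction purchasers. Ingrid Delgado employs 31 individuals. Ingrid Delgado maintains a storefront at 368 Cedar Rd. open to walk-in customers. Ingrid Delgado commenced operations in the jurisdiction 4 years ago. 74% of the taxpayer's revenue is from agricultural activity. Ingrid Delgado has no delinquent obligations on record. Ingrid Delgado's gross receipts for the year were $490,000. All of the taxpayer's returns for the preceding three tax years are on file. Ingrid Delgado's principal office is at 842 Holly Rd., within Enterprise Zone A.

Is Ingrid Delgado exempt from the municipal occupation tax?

(1) not (state-registered) — satisfied.
(i) Schedule C activity — fails.
(ii) >80% out-of-jur. sales — not met.
(a): F AND F → false.
(A) veteran — fails.
(B) has storefront — met.
So (i) is satisfied (F OR T).
(A) ≥ 7 yrs in jurisdiction — fails.
(B) ≥70% agricultural — satisfied.
(ii): F OR T → true.
(iii) returns current — satisfied.
(b): T AND T AND T → true.
(2) = F OR T = true.
(i) no delinquency — holds.
(ii) receipts ≤ $500,000 — satisfied.
(a) = T AND T = true.
(b) ≤ 3 employees — fails.
(3) = T OR F = true.
Overall = T AND T AND T = true.

Yes — exempt.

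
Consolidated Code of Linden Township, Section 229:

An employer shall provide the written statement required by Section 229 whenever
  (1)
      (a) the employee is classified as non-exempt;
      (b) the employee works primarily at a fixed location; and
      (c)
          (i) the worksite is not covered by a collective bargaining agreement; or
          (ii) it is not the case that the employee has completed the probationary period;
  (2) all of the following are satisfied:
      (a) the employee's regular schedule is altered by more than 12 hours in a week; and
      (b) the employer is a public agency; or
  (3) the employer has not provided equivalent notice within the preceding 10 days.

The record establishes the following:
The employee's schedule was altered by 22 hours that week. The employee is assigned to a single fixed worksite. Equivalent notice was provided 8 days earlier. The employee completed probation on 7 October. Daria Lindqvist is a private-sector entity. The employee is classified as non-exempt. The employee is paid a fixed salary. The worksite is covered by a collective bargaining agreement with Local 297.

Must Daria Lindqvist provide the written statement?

(a) non-exempt — satisfied.
(b) fixed location — met.
(i) no CBA — not satisfied.
(ii) not (past probation) — fails.
So (c) is not satisfied (F OR F).
(1) = T AND T AND F = false.
(a) schedule shift > 12h — holds.
(b) public agency — not satisfied.
(2) = T AND F = false.
(3) no recent notice — not satisfied.
Overall = F OR F OR F = false.

No — not required.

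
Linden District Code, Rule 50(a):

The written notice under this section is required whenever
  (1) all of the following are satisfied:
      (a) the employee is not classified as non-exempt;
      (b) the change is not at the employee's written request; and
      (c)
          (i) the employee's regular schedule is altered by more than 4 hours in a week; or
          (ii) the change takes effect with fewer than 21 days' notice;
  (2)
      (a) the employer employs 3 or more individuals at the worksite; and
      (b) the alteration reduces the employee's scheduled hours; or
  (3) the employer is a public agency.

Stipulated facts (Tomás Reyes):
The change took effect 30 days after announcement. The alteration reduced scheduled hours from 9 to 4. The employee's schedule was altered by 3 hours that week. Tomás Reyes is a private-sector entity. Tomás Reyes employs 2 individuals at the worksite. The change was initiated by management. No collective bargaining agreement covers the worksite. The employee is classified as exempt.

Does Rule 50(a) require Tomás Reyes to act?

No — not required.

(a) not (non-exempt) — satisfied.
(b) not employee-requested — holds.
(i) schedule shift > 4h — fails.
(ii) < 21 days' notice — fails.
(c): F OR F → false.
So (1) is not satisfied (T AND T AND F).
(a) ≥ 3 at site — not met.
(b) hours reduced — satisfied.
(2) = F AND T = false.
(3) public agency — fails.
Overall: F OR F OR F → false.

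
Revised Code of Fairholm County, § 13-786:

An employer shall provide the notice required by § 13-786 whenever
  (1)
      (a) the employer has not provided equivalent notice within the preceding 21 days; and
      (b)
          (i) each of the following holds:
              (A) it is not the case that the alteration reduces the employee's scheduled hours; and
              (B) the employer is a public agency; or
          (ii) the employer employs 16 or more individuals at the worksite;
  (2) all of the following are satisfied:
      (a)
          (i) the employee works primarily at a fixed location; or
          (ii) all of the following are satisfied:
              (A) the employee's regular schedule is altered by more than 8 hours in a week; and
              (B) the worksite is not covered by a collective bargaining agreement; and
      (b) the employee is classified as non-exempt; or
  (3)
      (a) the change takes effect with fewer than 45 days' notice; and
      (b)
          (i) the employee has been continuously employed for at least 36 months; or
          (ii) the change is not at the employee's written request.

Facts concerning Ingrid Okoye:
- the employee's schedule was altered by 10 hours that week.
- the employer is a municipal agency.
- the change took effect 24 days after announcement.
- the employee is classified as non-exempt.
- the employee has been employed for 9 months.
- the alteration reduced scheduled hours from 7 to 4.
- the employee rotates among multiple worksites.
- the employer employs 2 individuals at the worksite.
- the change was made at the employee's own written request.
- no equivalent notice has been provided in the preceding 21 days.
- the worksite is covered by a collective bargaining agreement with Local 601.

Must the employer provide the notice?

No — not required.

(a) no recent notice — holds.
(A) not (hours reduced) — not met.
(B) public agency — holds.
So (i) is not satisfied (F AND T).
(ii) ≥ 16 at site — fails.
(b) = F OR F = false.
(1) = T AND F = false.
(i) fixed location — not satisfied.
(A) schedule shift > 8h — holds.
(B) no CBA — not satisfied.
(ii) = T AND F = false.
So (a) is not satisfied (F OR F).
(b) non-exempt — satisfied.
So (2) is not satisfied (F AND T).
(a) < 45 days' notice — holds.
(i) tenure ≥ 36 mo. — not met.
(ii) not employee-requested — not met.
(b): F OR F → false.
So (3) is not satisfied (T AND F).
Overall = F OR F OR F = false.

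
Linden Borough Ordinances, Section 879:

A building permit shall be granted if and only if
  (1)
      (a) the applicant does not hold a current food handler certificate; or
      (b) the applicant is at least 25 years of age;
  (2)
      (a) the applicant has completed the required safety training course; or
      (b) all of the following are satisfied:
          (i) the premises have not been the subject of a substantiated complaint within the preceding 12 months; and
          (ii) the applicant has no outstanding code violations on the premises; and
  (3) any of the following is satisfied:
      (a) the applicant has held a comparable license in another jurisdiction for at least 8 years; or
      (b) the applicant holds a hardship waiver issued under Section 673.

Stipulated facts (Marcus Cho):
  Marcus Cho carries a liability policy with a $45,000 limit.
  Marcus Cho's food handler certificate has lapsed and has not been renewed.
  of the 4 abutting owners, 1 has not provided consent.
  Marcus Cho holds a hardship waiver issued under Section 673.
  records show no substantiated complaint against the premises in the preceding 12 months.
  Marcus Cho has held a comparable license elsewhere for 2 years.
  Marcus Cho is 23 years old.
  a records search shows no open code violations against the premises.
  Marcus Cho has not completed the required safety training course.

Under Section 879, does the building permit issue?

(a) not (food handler cert.) — holds.
(b) age ≥ 25 — fails.
(1) = T OR F = true.
(a) safety training — fails.
(i) no complaint in 12 mo. — holds.
(ii) no code violations — satisfied.
(b): T AND T → true.
(2): F OR T → true.
(a) prior license ≥ 8 yr — not satisfied.
(b) hardship waiver — satisfied.
(3): F OR T → true.
Overall = T AND T AND T = true.

Yes — granted.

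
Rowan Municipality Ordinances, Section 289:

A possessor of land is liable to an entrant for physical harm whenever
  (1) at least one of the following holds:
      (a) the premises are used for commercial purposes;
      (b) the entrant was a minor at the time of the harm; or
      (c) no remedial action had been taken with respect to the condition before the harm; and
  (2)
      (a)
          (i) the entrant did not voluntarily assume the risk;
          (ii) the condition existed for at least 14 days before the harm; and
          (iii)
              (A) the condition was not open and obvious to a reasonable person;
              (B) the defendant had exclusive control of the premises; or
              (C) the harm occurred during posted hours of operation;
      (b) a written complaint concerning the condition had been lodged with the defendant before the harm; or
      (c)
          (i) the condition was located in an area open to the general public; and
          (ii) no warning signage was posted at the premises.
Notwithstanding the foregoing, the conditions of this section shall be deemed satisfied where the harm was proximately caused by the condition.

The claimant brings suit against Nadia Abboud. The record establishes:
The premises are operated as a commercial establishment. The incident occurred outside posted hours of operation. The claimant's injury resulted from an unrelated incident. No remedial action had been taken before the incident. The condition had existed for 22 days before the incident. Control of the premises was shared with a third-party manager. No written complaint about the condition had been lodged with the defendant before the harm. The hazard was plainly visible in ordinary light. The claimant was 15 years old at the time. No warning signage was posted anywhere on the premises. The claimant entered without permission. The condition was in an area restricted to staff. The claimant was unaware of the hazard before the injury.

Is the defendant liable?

(a) commercial use — satisfied.
(b) entrant a minor — met.
(c) no remedial action — met.
So (1) is satisfied (T OR T OR T).
(i) no assumed risk — satisfied.
(ii) condition ≥14 days old — satisfied.
(A) not open/obvious — not satisfied.
(B) exclusive control — not satisfied.
(C) during posted hours — fails.
(iii) = F OR F OR F = false.
So (a) is not satisfied (T AND T AND F).
(b) complaint lodged — fails.
(i) public area — not satisfied.
(ii) no signage posted — met.
(c): F AND T → false.
(2) = F OR F OR F = false.
So Overall is not satisfied (T AND F).
Exception (proximate cause) — not satisfied.
Result: main false OR exception false → false.

No — not liable.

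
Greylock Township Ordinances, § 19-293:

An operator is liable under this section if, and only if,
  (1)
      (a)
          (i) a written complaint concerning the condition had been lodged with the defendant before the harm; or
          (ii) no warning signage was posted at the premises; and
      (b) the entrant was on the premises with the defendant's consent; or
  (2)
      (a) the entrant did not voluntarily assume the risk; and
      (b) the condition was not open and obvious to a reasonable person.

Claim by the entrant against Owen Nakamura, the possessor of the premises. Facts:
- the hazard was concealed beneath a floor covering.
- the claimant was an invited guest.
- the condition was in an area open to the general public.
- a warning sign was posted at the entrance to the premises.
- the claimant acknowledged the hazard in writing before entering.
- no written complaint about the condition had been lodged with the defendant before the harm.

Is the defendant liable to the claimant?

No — not liable.

(i) complaint lodged — not satisfied.
(ii) no signage posted — fails.
(a) = F OR F = false.
(b) consent to enter — satisfied.
(1): F AND T → false.
(a) no assumed risk — not met.
(b) not open/obvious — holds.
(2): F AND T → false.
So Overall is not satisfied (F OR F).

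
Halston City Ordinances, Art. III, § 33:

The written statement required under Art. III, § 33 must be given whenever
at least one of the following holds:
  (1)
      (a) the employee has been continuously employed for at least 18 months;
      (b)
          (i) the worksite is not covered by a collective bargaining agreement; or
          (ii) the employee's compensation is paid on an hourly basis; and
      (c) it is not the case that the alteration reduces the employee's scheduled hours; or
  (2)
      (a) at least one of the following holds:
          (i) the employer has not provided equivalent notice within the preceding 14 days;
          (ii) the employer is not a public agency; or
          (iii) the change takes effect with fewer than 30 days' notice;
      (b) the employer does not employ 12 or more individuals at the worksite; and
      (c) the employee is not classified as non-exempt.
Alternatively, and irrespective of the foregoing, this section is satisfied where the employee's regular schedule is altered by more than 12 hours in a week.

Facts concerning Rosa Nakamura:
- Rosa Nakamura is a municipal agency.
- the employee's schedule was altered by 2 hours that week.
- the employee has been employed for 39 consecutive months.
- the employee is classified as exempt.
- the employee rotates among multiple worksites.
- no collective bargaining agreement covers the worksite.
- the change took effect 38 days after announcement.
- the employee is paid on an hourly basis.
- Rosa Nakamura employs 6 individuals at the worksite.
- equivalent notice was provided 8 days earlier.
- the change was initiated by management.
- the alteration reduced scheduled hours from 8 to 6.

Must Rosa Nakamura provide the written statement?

No — not required.

(a) tenure ≥ 18 mo. — met.
(i) no CBA — met.
(ii) hourly-paid — satisfied.
(b): T OR T → true.
(c) not (hours reduced) — not satisfied.
(1): T AND T AND F → false.
(i) no recent notice — not met.
(ii) not (public agency) — fails.
(iii) < 30 days' notice — fails.
(a): F OR F OR F → false.
(b) not (≥ 12 at site) — holds.
(c) not (non-exempt) — satisfied.
(2): F AND T AND T → false.
So Overall is not satisfied (F OR F).
Exception (schedule shift > 12h) — not satisfied.
Result: main false OR exception false → false.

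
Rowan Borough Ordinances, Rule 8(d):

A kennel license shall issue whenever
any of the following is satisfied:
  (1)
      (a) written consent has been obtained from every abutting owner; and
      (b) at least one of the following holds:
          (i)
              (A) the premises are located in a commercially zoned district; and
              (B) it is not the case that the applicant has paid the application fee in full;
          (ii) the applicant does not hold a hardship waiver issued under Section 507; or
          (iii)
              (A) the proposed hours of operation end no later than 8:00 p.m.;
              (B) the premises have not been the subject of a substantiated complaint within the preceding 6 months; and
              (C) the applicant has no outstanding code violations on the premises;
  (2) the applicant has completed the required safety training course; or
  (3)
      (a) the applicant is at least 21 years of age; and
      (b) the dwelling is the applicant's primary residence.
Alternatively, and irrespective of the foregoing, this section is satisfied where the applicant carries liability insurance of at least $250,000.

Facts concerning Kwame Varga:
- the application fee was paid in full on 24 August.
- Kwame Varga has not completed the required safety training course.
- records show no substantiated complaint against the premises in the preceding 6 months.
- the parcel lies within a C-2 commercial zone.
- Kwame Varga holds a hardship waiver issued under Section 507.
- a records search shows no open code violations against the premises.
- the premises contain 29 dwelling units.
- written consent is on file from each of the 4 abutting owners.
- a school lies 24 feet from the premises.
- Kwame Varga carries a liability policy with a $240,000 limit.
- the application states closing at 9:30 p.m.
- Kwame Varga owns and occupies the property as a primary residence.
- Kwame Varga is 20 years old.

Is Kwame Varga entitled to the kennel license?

No — denied.

(a) all abutters consent — satisfied.
(A) commercially zoned — holds.
(B) not (fee paid) — not met.
(i) = T AND F = false.
(ii) not (hardship waiver) — not met.
(A) closes by 8 p.m. — not met.
(B) no complaint in 6 mo. — met.
(C) no code violations — met.
So (iii) is not satisfied (F AND T AND T).
(b) = F OR F OR F = false.
So (1) is not satisfied (T AND F).
(2) safety training — fails.
(a) age ≥ 21 — not met.
(b) primary residence — met.
So (3) is not satisfied (F AND T).
Overall = F OR F OR F = false.
Exception (insurance ≥ $250,000) — not satisfied.
Result: main false OR exception false → false.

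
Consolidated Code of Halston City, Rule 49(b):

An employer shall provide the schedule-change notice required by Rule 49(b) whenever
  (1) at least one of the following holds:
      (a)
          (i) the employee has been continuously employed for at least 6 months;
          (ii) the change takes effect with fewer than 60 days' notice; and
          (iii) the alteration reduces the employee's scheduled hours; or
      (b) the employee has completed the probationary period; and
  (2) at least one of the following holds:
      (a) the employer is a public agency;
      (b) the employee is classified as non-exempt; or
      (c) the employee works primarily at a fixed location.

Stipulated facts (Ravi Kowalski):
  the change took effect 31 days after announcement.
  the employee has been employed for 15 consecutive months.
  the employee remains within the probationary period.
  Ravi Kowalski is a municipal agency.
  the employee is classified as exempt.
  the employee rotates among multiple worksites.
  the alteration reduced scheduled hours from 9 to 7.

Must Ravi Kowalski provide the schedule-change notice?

Yes — required.

(i) tenure ≥ 6 mo. — holds.
(ii) < 60 days' notice — holds.
(iii) hours reduced — satisfied.
(a) = T AND T AND T = true.
(b) past probation — fails.
So (1) is satisfied (T OR F).
(a) public agency — met.
(b) non-exempt — not satisfied.
(c) fixed location — not satisfied.
(2): T OR F OR F → true.
Overall: T AND T → true.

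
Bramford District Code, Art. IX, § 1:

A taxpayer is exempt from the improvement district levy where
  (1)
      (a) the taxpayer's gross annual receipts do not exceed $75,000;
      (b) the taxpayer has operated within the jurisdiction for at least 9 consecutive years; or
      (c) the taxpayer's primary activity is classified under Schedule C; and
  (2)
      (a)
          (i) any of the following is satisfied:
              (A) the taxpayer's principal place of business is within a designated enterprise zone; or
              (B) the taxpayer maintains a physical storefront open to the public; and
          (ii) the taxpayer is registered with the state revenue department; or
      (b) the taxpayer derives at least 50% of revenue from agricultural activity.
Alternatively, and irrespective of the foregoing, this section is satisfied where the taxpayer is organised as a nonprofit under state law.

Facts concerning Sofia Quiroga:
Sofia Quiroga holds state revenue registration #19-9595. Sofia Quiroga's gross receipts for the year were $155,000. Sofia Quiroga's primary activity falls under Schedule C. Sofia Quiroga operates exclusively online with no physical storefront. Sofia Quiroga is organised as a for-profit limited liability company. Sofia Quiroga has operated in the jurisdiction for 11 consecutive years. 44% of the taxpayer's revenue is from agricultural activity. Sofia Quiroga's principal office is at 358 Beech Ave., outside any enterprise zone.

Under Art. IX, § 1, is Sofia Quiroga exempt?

(a) receipts ≤ $75,000 — not met.
(b) ≥ 9 yrs in jurisdiction — holds.
(c) Schedule C activity — met.
So (1) is satisfied (F OR T OR T).
(A) in enterprise zone — not met.
(B) has storefront — not met.
(i) = F OR F = false.
(ii) state-registered — holds.
(a) = F AND T = false.
(b) ≥50% agricultural — fails.
So (2) is not satisfied (F OR F).
Overall: T AND F → false.
Exception (nonprofit) — not satisfied.
Result: main false OR exception false → false.

No — not exempt.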